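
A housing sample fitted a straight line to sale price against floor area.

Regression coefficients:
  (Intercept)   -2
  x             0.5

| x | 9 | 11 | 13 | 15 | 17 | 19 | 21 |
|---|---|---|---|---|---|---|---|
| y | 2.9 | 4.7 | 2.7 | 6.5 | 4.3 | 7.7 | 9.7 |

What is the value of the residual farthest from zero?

e = -2.2

x=9: ŷ = -2 + 0.5·9 = 2.5; e = 2.9 − 2.5 = 0.4
x=11: ŷ = -2 + 0.5·11 = 3.5; e = 4.7 − 3.5 = 1.2
x=13: ŷ = -2 + 0.5·13 = 4.5; e = 2.7 − 4.5 = -1.8
x=15: ŷ = -2 + 0.5·15 = 5.5; e = 6.5 − 5.5 = 1
x=17: ŷ = -2 + 0.5·17 = 6.5; e = 4.3 − 6.5 = -2.2
x=19: ŷ = -2 + 0.5·19 = 7.5; e = 7.7 − 7.5 = 0.2
x=21: ŷ = -2 + 0.5·21 = 8.5; e = 9.7 − 8.5 = 1.2
Largest |e| is 2.2 at x = 17, residual -2.2.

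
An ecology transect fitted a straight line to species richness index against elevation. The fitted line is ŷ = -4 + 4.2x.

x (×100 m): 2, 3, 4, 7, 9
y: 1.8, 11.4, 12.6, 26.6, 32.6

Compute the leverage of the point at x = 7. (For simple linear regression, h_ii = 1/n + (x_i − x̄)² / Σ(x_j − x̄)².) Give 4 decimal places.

x̄ = (2 + 3 + 4 + 7 + 9)/5 = 5
Σ(x − x̄)² = 9 + 4 + 1 + 4 + 16 = 34
h = 1/5 + (2)²/34 = 0.2 + 0.117647 = 0.3176

h = 0.3176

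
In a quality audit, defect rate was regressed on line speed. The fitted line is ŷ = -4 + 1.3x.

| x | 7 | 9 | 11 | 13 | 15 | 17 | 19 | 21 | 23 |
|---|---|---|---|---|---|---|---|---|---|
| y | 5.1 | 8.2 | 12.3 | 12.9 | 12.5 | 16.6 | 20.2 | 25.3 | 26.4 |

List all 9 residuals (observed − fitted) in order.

0, 0.5, 2, 0, -3, -1.5, -0.5, 2, 0.5

x=7: ŷ = -4 + 1.3·7 = 5.1; r = 5.1 − 5.1 = 0
x=9: ŷ = -4 + 1.3·9 = 7.7; r = 8.2 − 7.7 = 0.5
x=11: ŷ = -4 + 1.3·11 = 10.3; r = 12.3 − 10.3 = 2
x=13: ŷ = -4 + 1.3·13 = 12.9; r = 12.9 − 12.9 = 0
x=15: ŷ = -4 + 1.3·15 = 15.5; r = 12.5 − 15.5 = -3
x=17: ŷ = -4 + 1.3·17 = 18.1; r = 16.6 − 18.1 = -1.5
x=19: ŷ = -4 + 1.3·19 = 20.7; r = 20.2 − 20.7 = -0.5
x=21: ŷ = -4 + 1.3·21 = 23.3; r = 25.3 − 23.3 = 2
x=23: ŷ = -4 + 1.3·23 = 25.9; r = 26.4 − 25.9 = 0.5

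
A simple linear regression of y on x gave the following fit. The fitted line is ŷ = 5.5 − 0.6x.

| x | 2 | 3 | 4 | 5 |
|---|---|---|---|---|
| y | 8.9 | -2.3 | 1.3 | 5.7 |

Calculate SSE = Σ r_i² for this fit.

SSE = 70.64

x=2: ŷ = 5.5 − 0.6·2 = 4.3; r = 8.9 − 4.3 = 4.6
x=3: ŷ = 5.5 − 0.6·3 = 3.7; r = -2.3 − 3.7 = -6
x=4: ŷ = 5.5 − 0.6·4 = 3.1; r = 1.3 − 3.1 = -1.8
x=5: ŷ = 5.5 − 0.6·5 = 2.5; r = 5.7 − 2.5 = 3.2
SSE = 21.16 + 36 + 3.24 + 10.24 = 70.64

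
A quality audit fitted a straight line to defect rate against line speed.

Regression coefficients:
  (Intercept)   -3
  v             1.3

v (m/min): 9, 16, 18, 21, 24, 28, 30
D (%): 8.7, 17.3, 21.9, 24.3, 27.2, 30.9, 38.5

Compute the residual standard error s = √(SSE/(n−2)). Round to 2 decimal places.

v=9: ŷ = -3 + 1.3·9 = 8.7; e = 8.7 − 8.7 = 0
v=16: ŷ = -3 + 1.3·16 = 17.8; e = 17.3 − 17.8 = -0.5
v=18: ŷ = -3 + 1.3·18 = 20.4; e = 21.9 − 20.4 = 1.5
v=21: ŷ = -3 + 1.3·21 = 24.3; e = 24.3 − 24.3 = 0
v=24: ŷ = -3 + 1.3·24 = 28.2; e = 27.2 − 28.2 = -1
v=28: ŷ = -3 + 1.3·28 = 33.4; e = 30.9 − 33.4 = -2.5
v=30: ŷ = -3 + 1.3·30 = 36; e = 38.5 − 36 = 2.5
SSE = 0 + 0.25 + 2.25 + 0 + 1 + 6.25 + 6.25 = 16
s = √(16/5) = √3.2 ≈ 1.79

s = 1.79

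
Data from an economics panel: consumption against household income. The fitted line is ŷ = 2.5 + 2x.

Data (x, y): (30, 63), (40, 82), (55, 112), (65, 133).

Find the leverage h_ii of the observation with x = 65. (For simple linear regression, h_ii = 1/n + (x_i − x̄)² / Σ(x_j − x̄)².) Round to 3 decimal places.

x̄ = (30 + 40 + 55 + 65)/4 = 47.5
Σ(x − x̄)² = 306.25 + 56.25 + 56.25 + 306.25 = 725
h = 1/4 + (17.5)²/725 = 0.25 + 0.422414 = 0.672

h = 0.672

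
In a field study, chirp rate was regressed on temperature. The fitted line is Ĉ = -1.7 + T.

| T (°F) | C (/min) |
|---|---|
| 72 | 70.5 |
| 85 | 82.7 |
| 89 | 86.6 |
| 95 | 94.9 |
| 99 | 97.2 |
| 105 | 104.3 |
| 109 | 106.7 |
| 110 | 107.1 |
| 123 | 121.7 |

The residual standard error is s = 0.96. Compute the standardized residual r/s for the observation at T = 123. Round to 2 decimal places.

0.42

Ĉ = -1.7 + 123 = 121.3
r = 121.7 − 121.3 = 0.4
r/s = 0.4 / 0.96 = 0.42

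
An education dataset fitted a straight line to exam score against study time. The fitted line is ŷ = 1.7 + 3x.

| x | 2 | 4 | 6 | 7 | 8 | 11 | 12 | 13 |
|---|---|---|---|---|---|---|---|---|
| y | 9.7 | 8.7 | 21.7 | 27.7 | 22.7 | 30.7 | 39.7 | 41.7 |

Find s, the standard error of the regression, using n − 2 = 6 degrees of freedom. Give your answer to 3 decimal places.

x=2: ŷ = 1.7 + 3·2 = 7.7; r = 9.7 − 7.7 = 2
x=4: ŷ = 1.7 + 3·4 = 13.7; r = 8.7 − 13.7 = -5
x=6: ŷ = 1.7 + 3·6 = 19.7; r = 21.7 − 19.7 = 2
x=7: ŷ = 1.7 + 3·7 = 22.7; r = 27.7 − 22.7 = 5
x=8: ŷ = 1.7 + 3·8 = 25.7; r = 22.7 − 25.7 = -3
x=11: ŷ = 1.7 + 3·11 = 34.7; r = 30.7 − 34.7 = -4
x=12: ŷ = 1.7 + 3·12 = 37.7; r = 39.7 − 37.7 = 2
x=13: ŷ = 1.7 + 3·13 = 40.7; r = 41.7 − 40.7 = 1
SSE = 4 + 25 + 4 + 25 + 9 + 16 + 4 + 1 = 88
s = √(88/6) = √14.6667 ≈ 3.830

s = 3.830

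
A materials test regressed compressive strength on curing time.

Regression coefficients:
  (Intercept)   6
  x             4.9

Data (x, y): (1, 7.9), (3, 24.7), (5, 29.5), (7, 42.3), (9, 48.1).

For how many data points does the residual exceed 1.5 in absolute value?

4

x=1: ŷ = 6 + 4.9·1 = 10.9; e = 7.9 − 10.9 = -3
x=3: ŷ = 6 + 4.9·3 = 20.7; e = 24.7 − 20.7 = 4
x=5: ŷ = 6 + 4.9·5 = 30.5; e = 29.5 − 30.5 = -1
x=7: ŷ = 6 + 4.9·7 = 40.3; e = 42.3 − 40.3 = 2
x=9: ŷ = 6 + 4.9·9 = 50.1; e = 48.1 − 50.1 = -2
|e| > 1.5: x=1 (|e|=3), x=3 (|e|=4), x=7 (|e|=2), x=9 (|e|=2) → 4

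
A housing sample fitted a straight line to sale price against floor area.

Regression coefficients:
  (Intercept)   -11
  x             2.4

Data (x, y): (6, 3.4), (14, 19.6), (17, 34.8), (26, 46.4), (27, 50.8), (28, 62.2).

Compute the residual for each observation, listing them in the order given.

0, -3, 5, -5, -3, 6

x=6: ŷ = -11 + 2.4·6 = 3.4; r = 3.4 − 3.4 = 0
x=14: ŷ = -11 + 2.4·14 = 22.6; r = 19.6 − 22.6 = -3
x=17: ŷ = -11 + 2.4·17 = 29.8; r = 34.8 − 29.8 = 5
x=26: ŷ = -11 + 2.4·26 = 51.4; r = 46.4 − 51.4 = -5
x=27: ŷ = -11 + 2.4·27 = 53.8; r = 50.8 − 53.8 = -3
x=28: ŷ = -11 + 2.4·28 = 56.2; r = 62.2 − 56.2 = 6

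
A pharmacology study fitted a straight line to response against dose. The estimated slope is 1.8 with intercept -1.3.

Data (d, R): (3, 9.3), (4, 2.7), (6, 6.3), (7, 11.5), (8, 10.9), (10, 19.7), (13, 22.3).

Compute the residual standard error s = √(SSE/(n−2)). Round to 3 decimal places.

s = 3.505

d=3: R̂ = -1.3 + 1.8·3 = 4.1; e = 9.3 − 4.1 = 5.2
d=4: R̂ = -1.3 + 1.8·4 = 5.9; e = 2.7 − 5.9 = -3.2
d=6: R̂ = -1.3 + 1.8·6 = 9.5; e = 6.3 − 9.5 = -3.2
d=7: R̂ = -1.3 + 1.8·7 = 11.3; e = 11.5 − 11.3 = 0.2
d=8: R̂ = -1.3 + 1.8·8 = 13.1; e = 10.9 − 13.1 = -2.2
d=10: R̂ = -1.3 + 1.8·10 = 16.7; e = 19.7 − 16.7 = 3
d=13: R̂ = -1.3 + 1.8·13 = 22.1; e = 22.3 − 22.1 = 0.2
SSE = 27.04 + 10.24 + 10.24 + 0.04 + 4.84 + 9 + 0.04 = 61.44
s = √(61.44/5) = √12.288 ≈ 3.505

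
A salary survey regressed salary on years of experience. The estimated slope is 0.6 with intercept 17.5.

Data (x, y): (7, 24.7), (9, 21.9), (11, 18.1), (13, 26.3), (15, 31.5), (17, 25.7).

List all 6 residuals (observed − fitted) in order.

x=7: ŷ = 17.5 + 0.6·7 = 21.7; e = 24.7 − 21.7 = 3
x=9: ŷ = 17.5 + 0.6·9 = 22.9; e = 21.9 − 22.9 = -1
x=11: ŷ = 17.5 + 0.6·11 = 24.1; e = 18.1 − 24.1 = -6
x=13: ŷ = 17.5 + 0.6·13 = 25.3; e = 26.3 − 25.3 = 1
x=15: ŷ = 17.5 + 0.6·15 = 26.5; e = 31.5 − 26.5 = 5
x=17: ŷ = 17.5 + 0.6·17 = 27.7; e = 25.7 − 27.7 = -2

3, -1, -6, 1, 5, -2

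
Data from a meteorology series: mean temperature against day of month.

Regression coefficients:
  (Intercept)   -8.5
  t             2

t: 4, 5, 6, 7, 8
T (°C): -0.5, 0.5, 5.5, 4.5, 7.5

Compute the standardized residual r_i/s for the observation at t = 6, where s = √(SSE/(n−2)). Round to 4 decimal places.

t=4: T̂ = -8.5 + 2·4 = -0.5; r = -0.5 − (-0.5) = 0
t=5: T̂ = -8.5 + 2·5 = 1.5; r = 0.5 − 1.5 = -1
t=6: T̂ = -8.5 + 2·6 = 3.5; r = 5.5 − 3.5 = 2
t=7: T̂ = -8.5 + 2·7 = 5.5; r = 4.5 − 5.5 = -1
t=8: T̂ = -8.5 + 2·8 = 7.5; r = 7.5 − 7.5 = 0
SSE = 0 + 1 + 4 + 1 + 0 = 6
s = √(6/3) = 1.41421
r/s = 2 / 1.41421 = 1.4142

1.4142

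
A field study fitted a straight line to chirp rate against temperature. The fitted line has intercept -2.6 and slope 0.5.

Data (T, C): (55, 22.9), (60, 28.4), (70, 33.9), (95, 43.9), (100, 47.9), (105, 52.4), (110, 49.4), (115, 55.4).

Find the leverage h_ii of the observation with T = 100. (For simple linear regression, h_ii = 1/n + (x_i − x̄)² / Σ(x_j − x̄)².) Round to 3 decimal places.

h = 0.158

T̄ = (55 + 60 + 70 + 95 + 100 + 105 + 110 + 115)/8 = 88.75
Σ(T − T̄)² = 1139.06 + 826.562 + 351.562 + 39.0625 + 126.562 + 264.062 + 451.562 + 689.062 = 3887.5
h = 1/8 + (11.25)²/3887.5 = 0.125 + 0.0325563 = 0.158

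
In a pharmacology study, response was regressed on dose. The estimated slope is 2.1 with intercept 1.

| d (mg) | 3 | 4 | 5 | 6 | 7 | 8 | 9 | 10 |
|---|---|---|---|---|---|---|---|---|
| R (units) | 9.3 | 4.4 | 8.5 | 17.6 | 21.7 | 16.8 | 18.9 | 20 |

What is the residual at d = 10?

e = -2

R̂ = 1 + 2.1·10 = 22
e = 20 − 22 = -2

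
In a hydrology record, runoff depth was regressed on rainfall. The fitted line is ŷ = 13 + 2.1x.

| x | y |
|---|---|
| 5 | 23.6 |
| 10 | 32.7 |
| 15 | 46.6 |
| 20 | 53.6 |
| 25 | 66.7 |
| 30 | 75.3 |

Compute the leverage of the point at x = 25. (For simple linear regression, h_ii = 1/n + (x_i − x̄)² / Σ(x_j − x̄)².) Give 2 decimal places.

x̄ = (5 + 10 + 15 + 20 + 25 + 30)/6 = 17.5
Σ(x − x̄)² = 156.25 + 56.25 + 6.25 + 6.25 + 56.25 + 156.25 = 437.5
h = 1/6 + (7.5)²/437.5 = 0.166667 + 0.128571 = 0.30

h = 0.30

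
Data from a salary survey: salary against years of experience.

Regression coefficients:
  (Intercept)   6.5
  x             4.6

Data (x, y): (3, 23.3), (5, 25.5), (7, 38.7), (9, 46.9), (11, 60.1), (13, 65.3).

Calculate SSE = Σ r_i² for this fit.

x=3: ŷ = 6.5 + 4.6·3 = 20.3; r = 23.3 − 20.3 = 3
x=5: ŷ = 6.5 + 4.6·5 = 29.5; r = 25.5 − 29.5 = -4
x=7: ŷ = 6.5 + 4.6·7 = 38.7; r = 38.7 − 38.7 = 0
x=9: ŷ = 6.5 + 4.6·9 = 47.9; r = 46.9 − 47.9 = -1
x=11: ŷ = 6.5 + 4.6·11 = 57.1; r = 60.1 − 57.1 = 3
x=13: ŷ = 6.5 + 4.6·13 = 66.3; r = 65.3 − 66.3 = -1
SSE = 9 + 16 + 0 + 1 + 9 + 1 = 36

SSE = 36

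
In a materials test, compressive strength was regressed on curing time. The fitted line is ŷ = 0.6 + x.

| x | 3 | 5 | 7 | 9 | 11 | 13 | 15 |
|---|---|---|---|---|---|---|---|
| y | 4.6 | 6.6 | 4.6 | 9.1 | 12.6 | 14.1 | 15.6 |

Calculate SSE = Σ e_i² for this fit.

x=3: ŷ = 0.6 + 3 = 3.6; e = 4.6 − 3.6 = 1
x=5: ŷ = 0.6 + 5 = 5.6; e = 6.6 − 5.6 = 1
x=7: ŷ = 0.6 + 7 = 7.6; e = 4.6 − 7.6 = -3
x=9: ŷ = 0.6 + 9 = 9.6; e = 9.1 − 9.6 = -0.5
x=11: ŷ = 0.6 + 11 = 11.6; e = 12.6 − 11.6 = 1
x=13: ŷ = 0.6 + 13 = 13.6; e = 14.1 − 13.6 = 0.5
x=15: ŷ = 0.6 + 15 = 15.6; e = 15.6 − 15.6 = 0
SSE = 1 + 1 + 9 + 0.25 + 1 + 0.25 + 0 = 12.5

SSE = 12.5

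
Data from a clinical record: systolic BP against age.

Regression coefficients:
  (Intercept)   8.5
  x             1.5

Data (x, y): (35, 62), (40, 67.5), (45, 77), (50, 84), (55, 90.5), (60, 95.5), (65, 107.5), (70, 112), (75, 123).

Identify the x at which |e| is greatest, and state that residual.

x=35: ŷ = 8.5 + 1.5·35 = 61; e = 62 − 61 = 1
x=40: ŷ = 8.5 + 1.5·40 = 68.5; e = 67.5 − 68.5 = -1
x=45: ŷ = 8.5 + 1.5·45 = 76; e = 77 − 76 = 1
x=50: ŷ = 8.5 + 1.5·50 = 83.5; e = 84 − 83.5 = 0.5
x=55: ŷ = 8.5 + 1.5·55 = 91; e = 90.5 − 91 = -0.5
x=60: ŷ = 8.5 + 1.5·60 = 98.5; e = 95.5 − 98.5 = -3
x=65: ŷ = 8.5 + 1.5·65 = 106; e = 107.5 − 106 = 1.5
x=70: ŷ = 8.5 + 1.5·70 = 113.5; e = 112 − 113.5 = -1.5
x=75: ŷ = 8.5 + 1.5·75 = 121; e = 123 − 121 = 2
Largest |e| is 3 at x = 60, residual -3.

x = 60, e = -3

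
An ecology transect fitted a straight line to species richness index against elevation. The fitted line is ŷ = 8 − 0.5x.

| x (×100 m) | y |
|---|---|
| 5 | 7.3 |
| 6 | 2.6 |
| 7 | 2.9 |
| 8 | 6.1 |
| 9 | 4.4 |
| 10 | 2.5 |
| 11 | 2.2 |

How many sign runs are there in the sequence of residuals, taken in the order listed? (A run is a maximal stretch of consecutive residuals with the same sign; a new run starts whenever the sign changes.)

4 runs

x=5: ŷ = 8 − 0.5·5 = 5.5; e = 7.3 − 5.5 = 1.8
x=6: ŷ = 8 − 0.5·6 = 5; e = 2.6 − 5 = -2.4
x=7: ŷ = 8 − 0.5·7 = 4.5; e = 2.9 − 4.5 = -1.6
x=8: ŷ = 8 − 0.5·8 = 4; e = 6.1 − 4 = 2.1
x=9: ŷ = 8 − 0.5·9 = 3.5; e = 4.4 − 3.5 = 0.9
x=10: ŷ = 8 − 0.5·10 = 3; e = 2.5 − 3 = -0.5
x=11: ŷ = 8 − 0.5·11 = 2.5; e = 2.2 − 2.5 = -0.3
Signs: + − − + + − −
Runs: +×1, −×2, +×2, −×2 → 4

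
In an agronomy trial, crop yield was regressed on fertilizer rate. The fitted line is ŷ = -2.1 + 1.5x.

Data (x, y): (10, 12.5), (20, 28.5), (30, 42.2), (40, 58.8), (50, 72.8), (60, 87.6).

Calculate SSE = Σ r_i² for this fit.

x=10: ŷ = -2.1 + 1.5·10 = 12.9; r = 12.5 − 12.9 = -0.4
x=20: ŷ = -2.1 + 1.5·20 = 27.9; r = 28.5 − 27.9 = 0.6
x=30: ŷ = -2.1 + 1.5·30 = 42.9; r = 42.2 − 42.9 = -0.7
x=40: ŷ = -2.1 + 1.5·40 = 57.9; r = 58.8 − 57.9 = 0.9
x=50: ŷ = -2.1 + 1.5·50 = 72.9; r = 72.8 − 72.9 = -0.1
x=60: ŷ = -2.1 + 1.5·60 = 87.9; r = 87.6 − 87.9 = -0.3
SSE = 0.16 + 0.36 + 0.49 + 0.81 + 0.01 + 0.09 = 1.92

SSE = 1.92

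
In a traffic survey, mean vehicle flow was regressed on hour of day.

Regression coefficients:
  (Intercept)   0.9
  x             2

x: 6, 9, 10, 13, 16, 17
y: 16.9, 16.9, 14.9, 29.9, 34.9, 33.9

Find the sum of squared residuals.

x=6: ŷ = 0.9 + 2·6 = 12.9; e = 16.9 − 12.9 = 4
x=9: ŷ = 0.9 + 2·9 = 18.9; e = 16.9 − 18.9 = -2
x=10: ŷ = 0.9 + 2·10 = 20.9; e = 14.9 − 20.9 = -6
x=13: ŷ = 0.9 + 2·13 = 26.9; e = 29.9 − 26.9 = 3
x=16: ŷ = 0.9 + 2·16 = 32.9; e = 34.9 − 32.9 = 2
x=17: ŷ = 0.9 + 2·17 = 34.9; e = 33.9 − 34.9 = -1
SSE = 16 + 4 + 36 + 9 + 4 + 1 = 70

SSE = 70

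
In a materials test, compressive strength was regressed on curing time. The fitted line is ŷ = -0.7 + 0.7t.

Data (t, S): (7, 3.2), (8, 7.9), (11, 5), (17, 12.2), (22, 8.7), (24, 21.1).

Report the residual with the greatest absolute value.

t=7: ŷ = -0.7 + 0.7·7 = 4.2; e = 3.2 − 4.2 = -1
t=8: ŷ = -0.7 + 0.7·8 = 4.9; e = 7.9 − 4.9 = 3
t=11: ŷ = -0.7 + 0.7·11 = 7; e = 5 − 7 = -2
t=17: ŷ = -0.7 + 0.7·17 = 11.2; e = 12.2 − 11.2 = 1
t=22: ŷ = -0.7 + 0.7·22 = 14.7; e = 8.7 − 14.7 = -6
t=24: ŷ = -0.7 + 0.7·24 = 16.1; e = 21.1 − 16.1 = 5
Largest |e| is 6 at t = 22, residual -6.

e = -6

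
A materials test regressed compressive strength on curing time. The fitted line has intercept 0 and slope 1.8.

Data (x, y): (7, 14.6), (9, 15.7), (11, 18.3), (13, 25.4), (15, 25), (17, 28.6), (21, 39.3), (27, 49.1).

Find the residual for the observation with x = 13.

e = 2

ŷ = 1.8·13 = 23.4
e = 25.4 − 23.4 = 2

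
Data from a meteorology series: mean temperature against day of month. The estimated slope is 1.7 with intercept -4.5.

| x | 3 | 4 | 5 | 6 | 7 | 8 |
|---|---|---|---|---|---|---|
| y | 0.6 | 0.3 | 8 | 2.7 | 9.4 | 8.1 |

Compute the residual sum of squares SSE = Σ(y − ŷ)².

SSE = 34

x=3: ŷ = -4.5 + 1.7·3 = 0.6; r = 0.6 − 0.6 = 0
x=4: ŷ = -4.5 + 1.7·4 = 2.3; r = 0.3 − 2.3 = -2
x=5: ŷ = -4.5 + 1.7·5 = 4; r = 8 − 4 = 4
x=6: ŷ = -4.5 + 1.7·6 = 5.7; r = 2.7 − 5.7 = -3
x=7: ŷ = -4.5 + 1.7·7 = 7.4; r = 9.4 − 7.4 = 2
x=8: ŷ = -4.5 + 1.7·8 = 9.1; r = 8.1 − 9.1 = -1
SSE = 0 + 4 + 16 + 9 + 4 + 1 = 34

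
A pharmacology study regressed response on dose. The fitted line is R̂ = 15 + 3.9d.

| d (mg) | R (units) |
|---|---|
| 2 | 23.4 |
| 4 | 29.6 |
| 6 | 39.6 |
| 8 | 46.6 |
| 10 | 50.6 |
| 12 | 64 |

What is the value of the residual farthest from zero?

d=2: R̂ = 15 + 3.9·2 = 22.8; e = 23.4 − 22.8 = 0.6
d=4: R̂ = 15 + 3.9·4 = 30.6; e = 29.6 − 30.6 = -1
d=6: R̂ = 15 + 3.9·6 = 38.4; e = 39.6 − 38.4 = 1.2
d=8: R̂ = 15 + 3.9·8 = 46.2; e = 46.6 − 46.2 = 0.4
d=10: R̂ = 15 + 3.9·10 = 54; e = 50.6 − 54 = -3.4
d=12: R̂ = 15 + 3.9·12 = 61.8; e = 64 − 61.8 = 2.2
Largest |e| is 3.4 at d = 10, residual -3.4.

e = -3.4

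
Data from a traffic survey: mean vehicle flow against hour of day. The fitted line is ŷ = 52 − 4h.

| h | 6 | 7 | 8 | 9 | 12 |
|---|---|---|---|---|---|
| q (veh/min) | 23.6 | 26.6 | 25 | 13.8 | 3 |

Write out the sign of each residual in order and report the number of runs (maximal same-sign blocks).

h=6: ŷ = 52 − 4·6 = 28; e = 23.6 − 28 = -4.4
h=7: ŷ = 52 − 4·7 = 24; e = 26.6 − 24 = 2.6
h=8: ŷ = 52 − 4·8 = 20; e = 25 − 20 = 5
h=9: ŷ = 52 − 4·9 = 16; e = 13.8 − 16 = -2.2
h=12: ŷ = 52 − 4·12 = 4; e = 3 − 4 = -1
Signs: − + + − −
Runs: −×1, +×2, −×2 → 3

3 runs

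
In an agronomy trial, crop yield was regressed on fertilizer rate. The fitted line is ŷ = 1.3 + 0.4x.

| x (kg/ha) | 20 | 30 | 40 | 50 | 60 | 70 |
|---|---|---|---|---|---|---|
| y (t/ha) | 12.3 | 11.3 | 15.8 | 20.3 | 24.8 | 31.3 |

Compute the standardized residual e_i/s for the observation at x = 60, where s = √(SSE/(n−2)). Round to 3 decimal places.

-0.221

x=20: ŷ = 1.3 + 0.4·20 = 9.3; e = 12.3 − 9.3 = 3
x=30: ŷ = 1.3 + 0.4·30 = 13.3; e = 11.3 − 13.3 = -2
x=40: ŷ = 1.3 + 0.4·40 = 17.3; e = 15.8 − 17.3 = -1.5
x=50: ŷ = 1.3 + 0.4·50 = 21.3; e = 20.3 − 21.3 = -1
x=60: ŷ = 1.3 + 0.4·60 = 25.3; e = 24.8 − 25.3 = -0.5
x=70: ŷ = 1.3 + 0.4·70 = 29.3; e = 31.3 − 29.3 = 2
SSE = 9 + 4 + 2.25 + 1 + 0.25 + 4 = 20.5
s = √(20.5/4) = 2.26385
e/s = -0.5 / 2.26385 = -0.221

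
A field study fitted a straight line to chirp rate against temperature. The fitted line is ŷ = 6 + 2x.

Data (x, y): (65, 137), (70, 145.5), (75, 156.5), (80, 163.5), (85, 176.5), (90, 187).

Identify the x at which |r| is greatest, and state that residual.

x = 80, r = -2.5

x=65: ŷ = 6 + 2·65 = 136; r = 137 − 136 = 1
x=70: ŷ = 6 + 2·70 = 146; r = 145.5 − 146 = -0.5
x=75: ŷ = 6 + 2·75 = 156; r = 156.5 − 156 = 0.5
x=80: ŷ = 6 + 2·80 = 166; r = 163.5 − 166 = -2.5
x=85: ŷ = 6 + 2·85 = 176; r = 176.5 − 176 = 0.5
x=90: ŷ = 6 + 2·90 = 186; r = 187 − 186 = 1
Largest |r| is 2.5 at x = 80, residual -2.5.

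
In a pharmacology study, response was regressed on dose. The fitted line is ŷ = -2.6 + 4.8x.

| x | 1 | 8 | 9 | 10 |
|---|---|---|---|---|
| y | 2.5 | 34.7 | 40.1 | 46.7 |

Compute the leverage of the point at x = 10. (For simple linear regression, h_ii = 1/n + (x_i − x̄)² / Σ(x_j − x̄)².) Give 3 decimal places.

h = 0.430

x̄ = (1 + 8 + 9 + 10)/4 = 7
Σ(x − x̄)² = 36 + 1 + 4 + 9 = 50
h = 1/4 + (3)²/50 = 0.25 + 0.18 = 0.430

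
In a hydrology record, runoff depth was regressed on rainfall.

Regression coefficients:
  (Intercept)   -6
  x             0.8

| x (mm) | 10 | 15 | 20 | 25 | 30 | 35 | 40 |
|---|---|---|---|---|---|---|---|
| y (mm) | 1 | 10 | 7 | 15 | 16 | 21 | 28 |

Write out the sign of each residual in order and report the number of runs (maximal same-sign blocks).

6 runs

x=10: ŷ = -6 + 0.8·10 = 2; e = 1 − 2 = -1
x=15: ŷ = -6 + 0.8·15 = 6; e = 10 − 6 = 4
x=20: ŷ = -6 + 0.8·20 = 10; e = 7 − 10 = -3
x=25: ŷ = -6 + 0.8·25 = 14; e = 15 − 14 = 1
x=30: ŷ = -6 + 0.8·30 = 18; e = 16 − 18 = -2
x=35: ŷ = -6 + 0.8·35 = 22; e = 21 − 22 = -1
x=40: ŷ = -6 + 0.8·40 = 26; e = 28 − 26 = 2
Signs: − + − + − − +
Runs: −×1, +×1, −×1, +×1, −×2, +×1 → 6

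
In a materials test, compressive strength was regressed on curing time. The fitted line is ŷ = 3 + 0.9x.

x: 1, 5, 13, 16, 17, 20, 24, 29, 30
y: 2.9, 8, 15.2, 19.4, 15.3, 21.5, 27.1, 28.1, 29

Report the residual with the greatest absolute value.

e = -3

x=1: ŷ = 3 + 0.9·1 = 3.9; e = 2.9 − 3.9 = -1
x=5: ŷ = 3 + 0.9·5 = 7.5; e = 8 − 7.5 = 0.5
x=13: ŷ = 3 + 0.9·13 = 14.7; e = 15.2 − 14.7 = 0.5
x=16: ŷ = 3 + 0.9·16 = 17.4; e = 19.4 − 17.4 = 2
x=17: ŷ = 3 + 0.9·17 = 18.3; e = 15.3 − 18.3 = -3
x=20: ŷ = 3 + 0.9·20 = 21; e = 21.5 − 21 = 0.5
x=24: ŷ = 3 + 0.9·24 = 24.6; e = 27.1 − 24.6 = 2.5
x=29: ŷ = 3 + 0.9·29 = 29.1; e = 28.1 − 29.1 = -1
x=30: ŷ = 3 + 0.9·30 = 30; e = 29 − 30 = -1
Largest |e| is 3 at x = 17, residual -3.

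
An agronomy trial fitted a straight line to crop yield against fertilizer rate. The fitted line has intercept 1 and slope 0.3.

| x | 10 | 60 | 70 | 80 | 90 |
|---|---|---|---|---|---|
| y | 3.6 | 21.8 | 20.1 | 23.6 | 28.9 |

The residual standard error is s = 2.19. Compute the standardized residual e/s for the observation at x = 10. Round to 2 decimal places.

ŷ = 1 + 0.3·10 = 4
e = 3.6 − 4 = -0.4
e/s = -0.4 / 2.19 = -0.18

-0.18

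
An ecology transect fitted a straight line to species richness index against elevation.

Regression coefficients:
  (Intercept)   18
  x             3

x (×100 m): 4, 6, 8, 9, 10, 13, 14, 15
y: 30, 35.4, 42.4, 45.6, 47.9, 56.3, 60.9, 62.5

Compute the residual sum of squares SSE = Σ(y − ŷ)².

x=4: ŷ = 18 + 3·4 = 30; r = 30 − 30 = 0
x=6: ŷ = 18 + 3·6 = 36; r = 35.4 − 36 = -0.6
x=8: ŷ = 18 + 3·8 = 42; r = 42.4 − 42 = 0.4
x=9: ŷ = 18 + 3·9 = 45; r = 45.6 − 45 = 0.6
x=10: ŷ = 18 + 3·10 = 48; r = 47.9 − 48 = -0.1
x=13: ŷ = 18 + 3·13 = 57; r = 56.3 − 57 = -0.7
x=14: ŷ = 18 + 3·14 = 60; r = 60.9 − 60 = 0.9
x=15: ŷ = 18 + 3·15 = 63; r = 62.5 − 63 = -0.5
SSE = 0 + 0.36 + 0.16 + 0.36 + 0.01 + 0.49 + 0.81 + 0.25 = 2.44

SSE = 2.44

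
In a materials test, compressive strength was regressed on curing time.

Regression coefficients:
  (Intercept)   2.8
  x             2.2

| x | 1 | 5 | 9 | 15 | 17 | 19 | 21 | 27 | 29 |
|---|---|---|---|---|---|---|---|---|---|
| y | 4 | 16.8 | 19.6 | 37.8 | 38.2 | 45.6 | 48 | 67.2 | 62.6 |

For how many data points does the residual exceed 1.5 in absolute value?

x=1: ŷ = 2.8 + 2.2·1 = 5; e = 4 − 5 = -1
x=5: ŷ = 2.8 + 2.2·5 = 13.8; e = 16.8 − 13.8 = 3
x=9: ŷ = 2.8 + 2.2·9 = 22.6; e = 19.6 − 22.6 = -3
x=15: ŷ = 2.8 + 2.2·15 = 35.8; e = 37.8 − 35.8 = 2
x=17: ŷ = 2.8 + 2.2·17 = 40.2; e = 38.2 − 40.2 = -2
x=19: ŷ = 2.8 + 2.2·19 = 44.6; e = 45.6 − 44.6 = 1
x=21: ŷ = 2.8 + 2.2·21 = 49; e = 48 − 49 = -1
x=27: ŷ = 2.8 + 2.2·27 = 62.2; e = 67.2 − 62.2 = 5
x=29: ŷ = 2.8 + 2.2·29 = 66.6; e = 62.6 − 66.6 = -4
|e| > 1.5: x=5 (|e|=3), x=9 (|e|=3), x=15 (|e|=2), x=17 (|e|=2), x=27 (|e|=5), x=29 (|e|=4) → 6

6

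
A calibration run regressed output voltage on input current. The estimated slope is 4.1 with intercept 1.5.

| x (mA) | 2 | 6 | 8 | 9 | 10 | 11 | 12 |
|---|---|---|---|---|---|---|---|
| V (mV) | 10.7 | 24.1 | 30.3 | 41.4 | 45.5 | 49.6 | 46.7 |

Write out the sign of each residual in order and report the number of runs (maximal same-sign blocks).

4 runs

x=2: V̂ = 1.5 + 4.1·2 = 9.7; e = 10.7 − 9.7 = 1
x=6: V̂ = 1.5 + 4.1·6 = 26.1; e = 24.1 − 26.1 = -2
x=8: V̂ = 1.5 + 4.1·8 = 34.3; e = 30.3 − 34.3 = -4
x=9: V̂ = 1.5 + 4.1·9 = 38.4; e = 41.4 − 38.4 = 3
x=10: V̂ = 1.5 + 4.1·10 = 42.5; e = 45.5 − 42.5 = 3
x=11: V̂ = 1.5 + 4.1·11 = 46.6; e = 49.6 − 46.6 = 3
x=12: V̂ = 1.5 + 4.1·12 = 50.7; e = 46.7 − 50.7 = -4
Signs: + − − + + + −
Runs: +×1, −×2, +×3, −×1 → 4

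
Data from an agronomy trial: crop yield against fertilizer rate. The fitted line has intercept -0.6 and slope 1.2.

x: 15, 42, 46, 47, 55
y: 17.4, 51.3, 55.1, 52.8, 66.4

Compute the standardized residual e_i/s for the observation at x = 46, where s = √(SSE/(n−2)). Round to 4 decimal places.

0.2449

x=15: ŷ = -0.6 + 1.2·15 = 17.4; e = 17.4 − 17.4 = 0
x=42: ŷ = -0.6 + 1.2·42 = 49.8; e = 51.3 − 49.8 = 1.5
x=46: ŷ = -0.6 + 1.2·46 = 54.6; e = 55.1 − 54.6 = 0.5
x=47: ŷ = -0.6 + 1.2·47 = 55.8; e = 52.8 − 55.8 = -3
x=55: ŷ = -0.6 + 1.2·55 = 65.4; e = 66.4 − 65.4 = 1
SSE = 0 + 2.25 + 0.25 + 9 + 1 = 12.5
s = √(12.5/3) = 2.04124
e/s = 0.5 / 2.04124 = 0.2449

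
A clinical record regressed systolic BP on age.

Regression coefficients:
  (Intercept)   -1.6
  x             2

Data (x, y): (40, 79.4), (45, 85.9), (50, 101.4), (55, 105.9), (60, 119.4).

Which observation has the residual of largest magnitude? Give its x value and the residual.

x = 50, e = 3

x=40: ŷ = -1.6 + 2·40 = 78.4; e = 79.4 − 78.4 = 1
x=45: ŷ = -1.6 + 2·45 = 88.4; e = 85.9 − 88.4 = -2.5
x=50: ŷ = -1.6 + 2·50 = 98.4; e = 101.4 − 98.4 = 3
x=55: ŷ = -1.6 + 2·55 = 108.4; e = 105.9 − 108.4 = -2.5
x=60: ŷ = -1.6 + 2·60 = 118.4; e = 119.4 − 118.4 = 1
Largest |e| is 3 at x = 50, residual 3.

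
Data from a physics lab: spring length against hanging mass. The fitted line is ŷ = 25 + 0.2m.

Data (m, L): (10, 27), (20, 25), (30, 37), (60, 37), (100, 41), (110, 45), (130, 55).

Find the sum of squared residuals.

SSE = 88

m=10: ŷ = 25 + 0.2·10 = 27; e = 27 − 27 = 0
m=20: ŷ = 25 + 0.2·20 = 29; e = 25 − 29 = -4
m=30: ŷ = 25 + 0.2·30 = 31; e = 37 − 31 = 6
m=60: ŷ = 25 + 0.2·60 = 37; e = 37 − 37 = 0
m=100: ŷ = 25 + 0.2·100 = 45; e = 41 − 45 = -4
m=110: ŷ = 25 + 0.2·110 = 47; e = 45 − 47 = -2
m=130: ŷ = 25 + 0.2·130 = 51; e = 55 − 51 = 4
SSE = 0 + 16 + 36 + 0 + 16 + 4 + 16 = 88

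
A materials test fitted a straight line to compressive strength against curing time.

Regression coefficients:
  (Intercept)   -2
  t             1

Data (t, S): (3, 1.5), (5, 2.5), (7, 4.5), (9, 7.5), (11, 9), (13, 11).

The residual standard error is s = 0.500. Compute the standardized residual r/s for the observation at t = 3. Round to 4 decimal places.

1.0000

Ŝ = -2 + 3 = 1
r = 1.5 − 1 = 0.5
r/s = 0.5 / 0.500 = 1.0000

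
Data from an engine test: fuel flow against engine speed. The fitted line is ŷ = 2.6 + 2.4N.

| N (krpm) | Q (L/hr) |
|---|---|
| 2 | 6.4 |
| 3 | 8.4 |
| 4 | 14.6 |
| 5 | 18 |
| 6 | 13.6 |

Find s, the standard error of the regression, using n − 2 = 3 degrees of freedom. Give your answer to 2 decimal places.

s = 3.26

N=2: ŷ = 2.6 + 2.4·2 = 7.4; r = 6.4 − 7.4 = -1
N=3: ŷ = 2.6 + 2.4·3 = 9.8; r = 8.4 − 9.8 = -1.4
N=4: ŷ = 2.6 + 2.4·4 = 12.2; r = 14.6 − 12.2 = 2.4
N=5: ŷ = 2.6 + 2.4·5 = 14.6; r = 18 − 14.6 = 3.4
N=6: ŷ = 2.6 + 2.4·6 = 17; r = 13.6 − 17 = -3.4
SSE = 1 + 1.96 + 5.76 + 11.56 + 11.56 = 31.84
s = √(31.84/3) = √10.6133 ≈ 3.26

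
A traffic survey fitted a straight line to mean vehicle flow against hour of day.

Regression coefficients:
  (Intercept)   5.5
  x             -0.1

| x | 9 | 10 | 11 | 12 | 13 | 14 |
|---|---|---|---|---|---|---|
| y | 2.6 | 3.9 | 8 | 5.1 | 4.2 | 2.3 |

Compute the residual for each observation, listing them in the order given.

-2, -0.6, 3.6, 0.8, 0, -1.8

x=9: ŷ = 5.5 − 0.1·9 = 4.6; r = 2.6 − 4.6 = -2
x=10: ŷ = 5.5 − 0.1·10 = 4.5; r = 3.9 − 4.5 = -0.6
x=11: ŷ = 5.5 − 0.1·11 = 4.4; r = 8 − 4.4 = 3.6
x=12: ŷ = 5.5 − 0.1·12 = 4.3; r = 5.1 − 4.3 = 0.8
x=13: ŷ = 5.5 − 0.1·13 = 4.2; r = 4.2 − 4.2 = 0
x=14: ŷ = 5.5 − 0.1·14 = 4.1; r = 2.3 − 4.1 = -1.8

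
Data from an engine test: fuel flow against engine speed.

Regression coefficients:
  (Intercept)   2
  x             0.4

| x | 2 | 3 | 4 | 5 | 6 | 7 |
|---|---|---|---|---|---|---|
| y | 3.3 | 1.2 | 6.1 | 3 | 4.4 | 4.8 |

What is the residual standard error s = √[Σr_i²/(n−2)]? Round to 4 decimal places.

s = 1.6956

x=2: ŷ = 2 + 0.4·2 = 2.8; r = 3.3 − 2.8 = 0.5
x=3: ŷ = 2 + 0.4·3 = 3.2; r = 1.2 − 3.2 = -2
x=4: ŷ = 2 + 0.4·4 = 3.6; r = 6.1 − 3.6 = 2.5
x=5: ŷ = 2 + 0.4·5 = 4; r = 3 − 4 = -1
x=6: ŷ = 2 + 0.4·6 = 4.4; r = 4.4 − 4.4 = 0
x=7: ŷ = 2 + 0.4·7 = 4.8; r = 4.8 − 4.8 = 0
SSE = 0.25 + 4 + 6.25 + 1 + 0 + 0 = 11.5
s = √(11.5/4) = √2.875 ≈ 1.6956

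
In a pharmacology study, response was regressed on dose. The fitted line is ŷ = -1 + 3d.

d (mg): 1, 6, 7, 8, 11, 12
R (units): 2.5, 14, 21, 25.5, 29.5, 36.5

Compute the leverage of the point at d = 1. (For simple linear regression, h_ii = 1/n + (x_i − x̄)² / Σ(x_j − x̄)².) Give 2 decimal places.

d̄ = (1 + 6 + 7 + 8 + 11 + 12)/6 = 7.5
Σ(d − d̄)² = 42.25 + 2.25 + 0.25 + 0.25 + 12.25 + 20.25 = 77.5
h = 1/6 + (-6.5)²/77.5 = 0.166667 + 0.545161 = 0.71

h = 0.71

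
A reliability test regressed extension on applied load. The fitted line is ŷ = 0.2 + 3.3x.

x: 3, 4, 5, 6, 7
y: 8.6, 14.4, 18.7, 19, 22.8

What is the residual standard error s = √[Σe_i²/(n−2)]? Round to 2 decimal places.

x=3: ŷ = 0.2 + 3.3·3 = 10.1; e = 8.6 − 10.1 = -1.5
x=4: ŷ = 0.2 + 3.3·4 = 13.4; e = 14.4 − 13.4 = 1
x=5: ŷ = 0.2 + 3.3·5 = 16.7; e = 18.7 − 16.7 = 2
x=6: ŷ = 0.2 + 3.3·6 = 20; e = 19 − 20 = -1
x=7: ŷ = 0.2 + 3.3·7 = 23.3; e = 22.8 − 23.3 = -0.5
SSE = 2.25 + 1 + 4 + 1 + 0.25 = 8.5
s = √(8.5/3) = √2.83333 ≈ 1.68

s = 1.68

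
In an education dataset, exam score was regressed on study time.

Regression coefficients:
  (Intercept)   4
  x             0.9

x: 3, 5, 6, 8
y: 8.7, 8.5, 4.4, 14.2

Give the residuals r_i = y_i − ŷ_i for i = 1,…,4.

x=3: ŷ = 4 + 0.9·3 = 6.7; r = 8.7 − 6.7 = 2
x=5: ŷ = 4 + 0.9·5 = 8.5; r = 8.5 − 8.5 = 0
x=6: ŷ = 4 + 0.9·6 = 9.4; r = 4.4 − 9.4 = -5
x=8: ŷ = 4 + 0.9·8 = 11.2; r = 14.2 − 11.2 = 3

2, 0, -5, 3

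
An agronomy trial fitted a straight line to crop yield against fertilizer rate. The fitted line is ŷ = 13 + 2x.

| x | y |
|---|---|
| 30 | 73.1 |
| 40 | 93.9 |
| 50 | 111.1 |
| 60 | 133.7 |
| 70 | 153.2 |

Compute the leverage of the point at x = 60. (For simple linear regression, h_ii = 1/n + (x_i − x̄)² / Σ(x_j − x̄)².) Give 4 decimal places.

x̄ = (30 + 40 + 50 + 60 + 70)/5 = 50
Σ(x − x̄)² = 400 + 100 + 0 + 100 + 400 = 1000
h = 1/5 + (10)²/1000 = 0.2 + 0.1 = 0.3000

h = 0.3000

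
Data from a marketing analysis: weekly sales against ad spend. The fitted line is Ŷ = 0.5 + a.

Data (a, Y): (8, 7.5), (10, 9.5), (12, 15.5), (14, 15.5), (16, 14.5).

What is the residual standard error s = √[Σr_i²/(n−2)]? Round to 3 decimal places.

a=8: Ŷ = 0.5 + 8 = 8.5; r = 7.5 − 8.5 = -1
a=10: Ŷ = 0.5 + 10 = 10.5; r = 9.5 − 10.5 = -1
a=12: Ŷ = 0.5 + 12 = 12.5; r = 15.5 − 12.5 = 3
a=14: Ŷ = 0.5 + 14 = 14.5; r = 15.5 − 14.5 = 1
a=16: Ŷ = 0.5 + 16 = 16.5; r = 14.5 − 16.5 = -2
SSE = 1 + 1 + 9 + 1 + 4 = 16
s = √(16/3) = √5.33333 ≈ 2.309

s = 2.309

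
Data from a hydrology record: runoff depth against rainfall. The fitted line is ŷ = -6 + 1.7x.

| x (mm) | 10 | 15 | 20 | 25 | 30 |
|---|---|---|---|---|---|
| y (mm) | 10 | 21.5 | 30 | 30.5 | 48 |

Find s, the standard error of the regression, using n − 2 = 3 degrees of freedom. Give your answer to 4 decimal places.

s = 4.2426

x=10: ŷ = -6 + 1.7·10 = 11; r = 10 − 11 = -1
x=15: ŷ = -6 + 1.7·15 = 19.5; r = 21.5 − 19.5 = 2
x=20: ŷ = -6 + 1.7·20 = 28; r = 30 − 28 = 2
x=25: ŷ = -6 + 1.7·25 = 36.5; r = 30.5 − 36.5 = -6
x=30: ŷ = -6 + 1.7·30 = 45; r = 48 − 45 = 3
SSE = 1 + 4 + 4 + 36 + 9 = 54
s = √(54/3) = √18 ≈ 4.2426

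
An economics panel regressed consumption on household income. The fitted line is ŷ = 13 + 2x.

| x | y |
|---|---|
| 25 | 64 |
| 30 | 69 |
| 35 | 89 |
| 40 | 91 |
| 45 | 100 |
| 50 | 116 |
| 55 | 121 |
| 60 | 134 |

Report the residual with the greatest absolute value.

r = 6

x=25: ŷ = 13 + 2·25 = 63; r = 64 − 63 = 1
x=30: ŷ = 13 + 2·30 = 73; r = 69 − 73 = -4
x=35: ŷ = 13 + 2·35 = 83; r = 89 − 83 = 6
x=40: ŷ = 13 + 2·40 = 93; r = 91 − 93 = -2
x=45: ŷ = 13 + 2·45 = 103; r = 100 − 103 = -3
x=50: ŷ = 13 + 2·50 = 113; r = 116 − 113 = 3
x=55: ŷ = 13 + 2·55 = 123; r = 121 − 123 = -2
x=60: ŷ = 13 + 2·60 = 133; r = 134 − 133 = 1
Largest |r| is 6 at x = 35, residual 6.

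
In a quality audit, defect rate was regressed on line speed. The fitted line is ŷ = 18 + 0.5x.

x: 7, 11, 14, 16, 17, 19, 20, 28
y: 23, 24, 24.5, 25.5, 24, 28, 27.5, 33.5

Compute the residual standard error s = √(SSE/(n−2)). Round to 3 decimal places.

x=7: ŷ = 18 + 0.5·7 = 21.5; e = 23 − 21.5 = 1.5
x=11: ŷ = 18 + 0.5·11 = 23.5; e = 24 − 23.5 = 0.5
x=14: ŷ = 18 + 0.5·14 = 25; e = 24.5 − 25 = -0.5
x=16: ŷ = 18 + 0.5·16 = 26; e = 25.5 − 26 = -0.5
x=17: ŷ = 18 + 0.5·17 = 26.5; e = 24 − 26.5 = -2.5
x=19: ŷ = 18 + 0.5·19 = 27.5; e = 28 − 27.5 = 0.5
x=20: ŷ = 18 + 0.5·20 = 28; e = 27.5 − 28 = -0.5
x=28: ŷ = 18 + 0.5·28 = 32; e = 33.5 − 32 = 1.5
SSE = 2.25 + 0.25 + 0.25 + 0.25 + 6.25 + 0.25 + 0.25 + 2.25 = 12
s = √(12/6) = √2 ≈ 1.414

s = 1.414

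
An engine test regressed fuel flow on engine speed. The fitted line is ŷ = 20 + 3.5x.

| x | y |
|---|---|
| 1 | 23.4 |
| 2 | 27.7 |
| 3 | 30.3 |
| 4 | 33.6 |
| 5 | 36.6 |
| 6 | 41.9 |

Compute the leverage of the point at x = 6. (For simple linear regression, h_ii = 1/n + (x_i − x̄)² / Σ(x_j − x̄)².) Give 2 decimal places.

x̄ = (1 + 2 + 3 + 4 + 5 + 6)/6 = 3.5
Σ(x − x̄)² = 6.25 + 2.25 + 0.25 + 0.25 + 2.25 + 6.25 = 17.5
h = 1/6 + (2.5)²/17.5 = 0.166667 + 0.357143 = 0.52

h = 0.52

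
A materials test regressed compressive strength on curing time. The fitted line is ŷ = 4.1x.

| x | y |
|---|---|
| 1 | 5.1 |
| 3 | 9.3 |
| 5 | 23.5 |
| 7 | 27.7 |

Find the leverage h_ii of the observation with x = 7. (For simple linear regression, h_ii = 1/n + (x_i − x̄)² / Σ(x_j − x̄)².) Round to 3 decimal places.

x̄ = (1 + 3 + 5 + 7)/4 = 4
Σ(x − x̄)² = 9 + 1 + 1 + 9 = 20
h = 1/4 + (3)²/20 = 0.25 + 0.45 = 0.700

h = 0.700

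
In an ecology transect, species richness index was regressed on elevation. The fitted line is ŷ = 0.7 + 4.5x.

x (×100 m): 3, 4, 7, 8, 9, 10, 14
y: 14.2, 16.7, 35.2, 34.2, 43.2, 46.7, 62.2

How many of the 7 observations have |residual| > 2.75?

x=3: ŷ = 0.7 + 4.5·3 = 14.2; r = 14.2 − 14.2 = 0
x=4: ŷ = 0.7 + 4.5·4 = 18.7; r = 16.7 − 18.7 = -2
x=7: ŷ = 0.7 + 4.5·7 = 32.2; r = 35.2 − 32.2 = 3
x=8: ŷ = 0.7 + 4.5·8 = 36.7; r = 34.2 − 36.7 = -2.5
x=9: ŷ = 0.7 + 4.5·9 = 41.2; r = 43.2 − 41.2 = 2
x=10: ŷ = 0.7 + 4.5·10 = 45.7; r = 46.7 − 45.7 = 1
x=14: ŷ = 0.7 + 4.5·14 = 63.7; r = 62.2 − 63.7 = -1.5
|r| > 2.75: x=7 (|r|=3) → 1

1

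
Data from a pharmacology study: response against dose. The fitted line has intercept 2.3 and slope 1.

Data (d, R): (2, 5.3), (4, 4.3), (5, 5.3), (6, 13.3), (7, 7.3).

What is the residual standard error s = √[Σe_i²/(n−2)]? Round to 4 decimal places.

d=2: ŷ = 2.3 + 2 = 4.3; e = 5.3 − 4.3 = 1
d=4: ŷ = 2.3 + 4 = 6.3; e = 4.3 − 6.3 = -2
d=5: ŷ = 2.3 + 5 = 7.3; e = 5.3 − 7.3 = -2
d=6: ŷ = 2.3 + 6 = 8.3; e = 13.3 − 8.3 = 5
d=7: ŷ = 2.3 + 7 = 9.3; e = 7.3 − 9.3 = -2
SSE = 1 + 4 + 4 + 25 + 4 = 38
s = √(38/3) = √12.6667 ≈ 3.5590

s = 3.5590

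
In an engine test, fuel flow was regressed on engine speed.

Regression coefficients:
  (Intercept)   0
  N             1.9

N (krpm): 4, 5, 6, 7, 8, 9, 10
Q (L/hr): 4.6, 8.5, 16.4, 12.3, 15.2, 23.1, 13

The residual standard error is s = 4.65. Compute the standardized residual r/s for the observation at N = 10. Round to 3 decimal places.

Q̂ = 1.9·10 = 19
r = 13 − 19 = -6
r/s = -6 / 4.65 = -1.290

-1.290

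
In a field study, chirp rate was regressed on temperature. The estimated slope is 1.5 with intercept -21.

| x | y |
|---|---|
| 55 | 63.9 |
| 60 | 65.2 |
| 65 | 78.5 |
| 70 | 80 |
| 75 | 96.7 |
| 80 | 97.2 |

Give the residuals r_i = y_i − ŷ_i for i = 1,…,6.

x=55: ŷ = -21 + 1.5·55 = 61.5; r = 63.9 − 61.5 = 2.4
x=60: ŷ = -21 + 1.5·60 = 69; r = 65.2 − 69 = -3.8
x=65: ŷ = -21 + 1.5·65 = 76.5; r = 78.5 − 76.5 = 2
x=70: ŷ = -21 + 1.5·70 = 84; r = 80 − 84 = -4
x=75: ŷ = -21 + 1.5·75 = 91.5; r = 96.7 − 91.5 = 5.2
x=80: ŷ = -21 + 1.5·80 = 99; r = 97.2 − 99 = -1.8

2.4, -3.8, 2, -4, 5.2, -1.8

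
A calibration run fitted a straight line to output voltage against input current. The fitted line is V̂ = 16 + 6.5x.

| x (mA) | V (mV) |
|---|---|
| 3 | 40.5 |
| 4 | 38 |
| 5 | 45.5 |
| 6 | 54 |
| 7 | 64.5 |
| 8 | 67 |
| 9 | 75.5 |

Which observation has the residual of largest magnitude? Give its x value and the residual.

x = 3, e = 5

x=3: V̂ = 16 + 6.5·3 = 35.5; e = 40.5 − 35.5 = 5
x=4: V̂ = 16 + 6.5·4 = 42; e = 38 − 42 = -4
x=5: V̂ = 16 + 6.5·5 = 48.5; e = 45.5 − 48.5 = -3
x=6: V̂ = 16 + 6.5·6 = 55; e = 54 − 55 = -1
x=7: V̂ = 16 + 6.5·7 = 61.5; e = 64.5 − 61.5 = 3
x=8: V̂ = 16 + 6.5·8 = 68; e = 67 − 68 = -1
x=9: V̂ = 16 + 6.5·9 = 74.5; e = 75.5 − 74.5 = 1
Largest |e| is 5 at x = 3, residual 5.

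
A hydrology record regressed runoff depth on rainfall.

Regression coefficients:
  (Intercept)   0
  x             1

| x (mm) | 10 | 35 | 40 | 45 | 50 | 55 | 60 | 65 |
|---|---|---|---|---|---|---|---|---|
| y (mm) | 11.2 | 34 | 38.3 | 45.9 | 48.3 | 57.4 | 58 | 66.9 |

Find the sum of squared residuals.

x=10: ŷ = 10 = 10; r = 11.2 − 10 = 1.2
x=35: ŷ = 35 = 35; r = 34 − 35 = -1
x=40: ŷ = 40 = 40; r = 38.3 − 40 = -1.7
x=45: ŷ = 45 = 45; r = 45.9 − 45 = 0.9
x=50: ŷ = 50 = 50; r = 48.3 − 50 = -1.7
x=55: ŷ = 55 = 55; r = 57.4 − 55 = 2.4
x=60: ŷ = 60 = 60; r = 58 − 60 = -2
x=65: ŷ = 65 = 65; r = 66.9 − 65 = 1.9
SSE = 1.44 + 1 + 2.89 + 0.81 + 2.89 + 5.76 + 4 + 3.61 = 22.4

SSE = 22.4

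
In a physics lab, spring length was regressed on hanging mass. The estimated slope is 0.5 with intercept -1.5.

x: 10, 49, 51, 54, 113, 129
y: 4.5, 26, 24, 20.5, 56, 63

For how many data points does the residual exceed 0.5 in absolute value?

x=10: ŷ = -1.5 + 0.5·10 = 3.5; e = 4.5 − 3.5 = 1
x=49: ŷ = -1.5 + 0.5·49 = 23; e = 26 − 23 = 3
x=51: ŷ = -1.5 + 0.5·51 = 24; e = 24 − 24 = 0
x=54: ŷ = -1.5 + 0.5·54 = 25.5; e = 20.5 − 25.5 = -5
x=113: ŷ = -1.5 + 0.5·113 = 55; e = 56 − 55 = 1
x=129: ŷ = -1.5 + 0.5·129 = 63; e = 63 − 63 = 0
|e| > 0.5: x=10 (|e|=1), x=49 (|e|=3), x=54 (|e|=5), x=113 (|e|=1) → 4

4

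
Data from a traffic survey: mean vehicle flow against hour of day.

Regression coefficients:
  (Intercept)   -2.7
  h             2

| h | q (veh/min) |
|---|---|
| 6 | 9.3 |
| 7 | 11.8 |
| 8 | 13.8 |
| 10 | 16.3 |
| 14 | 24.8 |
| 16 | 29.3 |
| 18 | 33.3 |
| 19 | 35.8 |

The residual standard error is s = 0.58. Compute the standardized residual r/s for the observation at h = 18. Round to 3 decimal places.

q̂ = -2.7 + 2·18 = 33.3
r = 33.3 − 33.3 = 0
r/s = 0 / 0.58 = 0.000

0.000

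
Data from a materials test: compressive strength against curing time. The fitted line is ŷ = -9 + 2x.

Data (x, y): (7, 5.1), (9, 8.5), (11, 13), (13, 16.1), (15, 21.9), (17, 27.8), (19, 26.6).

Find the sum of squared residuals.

SSE = 15.48

x=7: ŷ = -9 + 2·7 = 5; e = 5.1 − 5 = 0.1
x=9: ŷ = -9 + 2·9 = 9; e = 8.5 − 9 = -0.5
x=11: ŷ = -9 + 2·11 = 13; e = 13 − 13 = 0
x=13: ŷ = -9 + 2·13 = 17; e = 16.1 − 17 = -0.9
x=15: ŷ = -9 + 2·15 = 21; e = 21.9 − 21 = 0.9
x=17: ŷ = -9 + 2·17 = 25; e = 27.8 − 25 = 2.8
x=19: ŷ = -9 + 2·19 = 29; e = 26.6 − 29 = -2.4
SSE = 0.01 + 0.25 + 0 + 0.81 + 0.81 + 7.84 + 5.76 = 15.48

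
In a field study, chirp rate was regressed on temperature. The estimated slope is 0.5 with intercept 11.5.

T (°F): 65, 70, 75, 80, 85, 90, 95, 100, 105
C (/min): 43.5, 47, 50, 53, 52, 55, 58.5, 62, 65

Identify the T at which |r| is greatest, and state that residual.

T=65: ŷ = 11.5 + 0.5·65 = 44; r = 43.5 − 44 = -0.5
T=70: ŷ = 11.5 + 0.5·70 = 46.5; r = 47 − 46.5 = 0.5
T=75: ŷ = 11.5 + 0.5·75 = 49; r = 50 − 49 = 1
T=80: ŷ = 11.5 + 0.5·80 = 51.5; r = 53 − 51.5 = 1.5
T=85: ŷ = 11.5 + 0.5·85 = 54; r = 52 − 54 = -2
T=90: ŷ = 11.5 + 0.5·90 = 56.5; r = 55 − 56.5 = -1.5
T=95: ŷ = 11.5 + 0.5·95 = 59; r = 58.5 − 59 = -0.5
T=100: ŷ = 11.5 + 0.5·100 = 61.5; r = 62 − 61.5 = 0.5
T=105: ŷ = 11.5 + 0.5·105 = 64; r = 65 − 64 = 1
Largest |r| is 2 at T = 85, residual -2.

T = 85, r = -2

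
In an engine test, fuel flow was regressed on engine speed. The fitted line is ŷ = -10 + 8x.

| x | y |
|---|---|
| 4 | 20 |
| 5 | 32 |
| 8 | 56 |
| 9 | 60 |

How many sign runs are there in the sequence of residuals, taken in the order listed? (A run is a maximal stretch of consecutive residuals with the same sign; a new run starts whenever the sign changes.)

x=4: ŷ = -10 + 8·4 = 22; r = 20 − 22 = -2
x=5: ŷ = -10 + 8·5 = 30; r = 32 − 30 = 2
x=8: ŷ = -10 + 8·8 = 54; r = 56 − 54 = 2
x=9: ŷ = -10 + 8·9 = 62; r = 60 − 62 = -2
Signs: − + + −
Runs: −×1, +×2, −×1 → 3

3 runs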